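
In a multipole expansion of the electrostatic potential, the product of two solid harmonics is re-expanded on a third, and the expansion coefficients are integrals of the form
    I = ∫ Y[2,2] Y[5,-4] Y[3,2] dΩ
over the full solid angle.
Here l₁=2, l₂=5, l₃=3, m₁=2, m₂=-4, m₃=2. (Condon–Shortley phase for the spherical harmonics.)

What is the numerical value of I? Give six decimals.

0.268967

m-sum 0 ✓  L=10 even ✓  3≤3≤7 ✓
Π(2lᵢ+1) = 5×11×7 = 385
triangle coeff Δ(2,5,3) = 1/2310
Σ_t [2,2]: t=2:+1/144 = 1/144
(3j)²=10/231 [(2 5 3; 0 0 0)], sign=-1
Σ_t [0,0]: t=0:+1/2880 = 1/2880
(3j)²=3/55 [(2 5 3; 2 -4 2)], sign=-1
⇒ 4πI² = 10/11
I = (+1)√(10/11/(4π)) = 0.26896683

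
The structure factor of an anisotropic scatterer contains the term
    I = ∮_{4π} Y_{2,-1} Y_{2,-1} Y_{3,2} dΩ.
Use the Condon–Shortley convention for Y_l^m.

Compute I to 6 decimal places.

0.000000

L=7 odd ⇒ parity kills the (l;000) factor ⇒ I = 0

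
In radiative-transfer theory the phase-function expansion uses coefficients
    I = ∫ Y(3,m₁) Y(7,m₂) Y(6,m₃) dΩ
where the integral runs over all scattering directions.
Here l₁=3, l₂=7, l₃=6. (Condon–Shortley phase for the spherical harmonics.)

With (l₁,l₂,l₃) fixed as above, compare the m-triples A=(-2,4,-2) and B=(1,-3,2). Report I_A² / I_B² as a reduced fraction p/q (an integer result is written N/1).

Same 3,7,6: normalisation and zero-m 3j drop out of the ratio.
A: Δ: 4! 2! 10! / 17! → 1/2042040; sum: t=3:−1/967680 t=4:+1/725760 = 1/2903040; 3j²(3 7 6; -2 4 -2) = Δ·Π!·Σ² = 5/3094  (sign +1)
B: Δ: 4! 2! 10! / 17! → 1/2042040; sum: t=0:+1/829440 t=1:−1/181440 t=2:+1/645120 = -1/362880; 3j²(3 7 6; 1 -3 2) = Δ·Π!·Σ² = 256/17017  (sign -1)
I_A²/I_B² = (5/3094)/(256/17017) = 55/512

55/512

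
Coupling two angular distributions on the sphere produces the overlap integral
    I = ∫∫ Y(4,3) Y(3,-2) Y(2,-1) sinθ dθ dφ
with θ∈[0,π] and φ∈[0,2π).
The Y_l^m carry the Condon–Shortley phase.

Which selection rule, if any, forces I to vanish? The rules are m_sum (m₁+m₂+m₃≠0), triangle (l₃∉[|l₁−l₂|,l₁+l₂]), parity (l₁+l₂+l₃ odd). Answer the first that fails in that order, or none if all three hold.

parity

m₁+m₂+m₃ = 3 − 2 − 1 = 0  ✓
triangle: |4−3|=1 ≤ l₃=2 ≤ 4+3=7  ✓
parity: l₁+l₂+l₃ = 9 is odd  ✗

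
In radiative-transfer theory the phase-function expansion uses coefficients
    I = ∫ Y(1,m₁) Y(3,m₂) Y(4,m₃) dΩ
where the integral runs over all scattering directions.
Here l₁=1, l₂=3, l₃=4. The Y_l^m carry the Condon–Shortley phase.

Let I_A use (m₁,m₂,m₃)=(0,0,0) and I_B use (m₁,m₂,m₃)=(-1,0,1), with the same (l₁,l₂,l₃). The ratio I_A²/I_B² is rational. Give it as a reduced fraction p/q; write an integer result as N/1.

Shared (l₁,l₂,l₃)=(1,3,4): N and (l;000)² cancel in I_A²/I_B².
A: Δ = 0!·2!·6!/9! = 1/252; Racah Σ t=0..0: t=0:+1/36 = 1/36; ⇒ 3j(1 3 4; 0 0 0)² = 4/63, sgn +1
B: Δ = 0!·2!·6!/9! = 1/252; Racah Σ t=0..0: t=0:+1/72 = 1/72; ⇒ 3j(1 3 4; -1 0 1)² = 5/126, sgn -1
I_A²/I_B² = (4/63)/(5/126) = 8/5

8/5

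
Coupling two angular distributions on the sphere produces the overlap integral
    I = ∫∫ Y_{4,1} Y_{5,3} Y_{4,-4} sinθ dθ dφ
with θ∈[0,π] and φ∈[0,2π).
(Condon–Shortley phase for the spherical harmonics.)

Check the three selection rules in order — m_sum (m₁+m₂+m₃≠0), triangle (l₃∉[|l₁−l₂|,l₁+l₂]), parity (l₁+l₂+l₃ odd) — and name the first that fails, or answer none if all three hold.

parity

Σmᵢ = 0  ✓
l₃∈[|l₁−l₂|,l₁+l₂]=[1,9], have l₃=4  ✓
Σlᵢ = 13 ⇒ odd  ✗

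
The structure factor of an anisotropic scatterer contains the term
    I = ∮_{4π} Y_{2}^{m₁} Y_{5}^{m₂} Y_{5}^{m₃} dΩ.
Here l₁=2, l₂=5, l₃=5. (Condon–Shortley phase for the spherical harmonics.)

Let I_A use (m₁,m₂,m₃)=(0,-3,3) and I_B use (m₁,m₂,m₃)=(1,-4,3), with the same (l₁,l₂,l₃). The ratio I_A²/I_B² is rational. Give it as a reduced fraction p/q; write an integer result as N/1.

1/147

Same 2,5,5: normalisation and zero-m 3j drop out of the ratio.
A: Δ: 2! 2! 8! / 13! → 1/38610; sum: t=0:+1/5760 t=1:−1/5040 t=2:+1/161280 = -1/53760; 3j²(2 5 5; 0 -3 3) = Δ·Π!·Σ² = 1/4290  (sign -1)
B: Δ: 2! 2! 8! / 13! → 1/38610; sum: t=0:+1/10080 t=1:−1/80640 = 1/11520; 3j²(2 5 5; 1 -4 3) = Δ·Π!·Σ² = 49/1430  (sign +1)
I_A²/I_B² = (1/4290)/(49/1430) = 1/147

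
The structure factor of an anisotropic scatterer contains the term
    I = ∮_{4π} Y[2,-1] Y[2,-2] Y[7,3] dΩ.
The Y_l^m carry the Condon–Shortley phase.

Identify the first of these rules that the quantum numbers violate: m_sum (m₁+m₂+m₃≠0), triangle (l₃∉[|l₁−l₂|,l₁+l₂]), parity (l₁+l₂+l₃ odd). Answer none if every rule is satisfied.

azimuthal sum: -1 − 2 + 3 = 0  ✓
0 ≤ 7 ≤ 4 (triangle on l)  ✗
L = 2 + 2 + 7 = 11 (odd)

triangle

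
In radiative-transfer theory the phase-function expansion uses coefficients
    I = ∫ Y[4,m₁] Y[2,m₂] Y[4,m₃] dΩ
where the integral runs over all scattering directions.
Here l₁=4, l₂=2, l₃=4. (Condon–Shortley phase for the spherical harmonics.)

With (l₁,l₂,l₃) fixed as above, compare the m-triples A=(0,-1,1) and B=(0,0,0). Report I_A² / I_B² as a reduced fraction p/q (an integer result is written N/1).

3/40

Shared (l₁,l₂,l₃)=(4,2,4): N and (l;000)² cancel in I_A²/I_B².
A: Δ = 2!·6!·2!/11! = 1/13860; Racah Σ t=0..1: t=0:+1/96 t=1:−1/72 = -1/288; ⇒ 3j(4 2 4; 0 -1 1)² = 1/462, sgn +1
B: Δ = 2!·6!·2!/11! = 1/13860; Racah Σ t=0..2: t=0:+1/192 t=1:−1/36 t=2:+1/192 = -5/288; ⇒ 3j(4 2 4; 0 0 0)² = 20/693, sgn -1
I_A²/I_B² = (1/462)/(20/693) = 3/40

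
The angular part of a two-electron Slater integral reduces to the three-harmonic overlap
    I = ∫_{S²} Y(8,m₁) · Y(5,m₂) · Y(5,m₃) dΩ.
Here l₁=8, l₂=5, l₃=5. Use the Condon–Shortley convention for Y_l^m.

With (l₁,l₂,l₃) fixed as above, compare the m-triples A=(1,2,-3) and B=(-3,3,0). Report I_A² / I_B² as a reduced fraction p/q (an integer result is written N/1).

2209/550

Shared (l₁,l₂,l₃)=(8,5,5): N and (l;000)² cancel in I_A²/I_B².
A: Δ = 8!·8!·2!/19! = 1/37413090; Racah Σ t=5..7: t=5:−1/2073600 t=6:+1/7257600 t=7:−1/406425600 = -47/135475200; ⇒ 3j(8 5 5; 1 2 -3)² = 6627/461890, sgn -1
B: Δ = 8!·8!·2!/19! = 1/37413090; Racah Σ t=6..8: t=6:+1/2073600 t=7:−1/2903040 t=8:+1/58060800 = 1/6451200; ⇒ 3j(8 5 5; -3 3 0)² = 15/4199, sgn -1
I_A²/I_B² = (6627/461890)/(15/4199) = 2209/550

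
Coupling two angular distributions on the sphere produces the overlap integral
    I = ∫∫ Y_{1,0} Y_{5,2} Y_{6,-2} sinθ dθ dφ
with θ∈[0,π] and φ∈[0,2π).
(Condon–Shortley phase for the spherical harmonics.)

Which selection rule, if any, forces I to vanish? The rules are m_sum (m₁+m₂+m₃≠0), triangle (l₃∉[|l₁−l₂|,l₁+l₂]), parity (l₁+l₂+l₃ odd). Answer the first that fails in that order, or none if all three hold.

none

azimuthal sum: 0 + 2 − 2 = 0  ✓
4 ≤ 6 ≤ 6 (triangle on l)  ✓
L = 1 + 5 + 6 = 12 (even)  ✓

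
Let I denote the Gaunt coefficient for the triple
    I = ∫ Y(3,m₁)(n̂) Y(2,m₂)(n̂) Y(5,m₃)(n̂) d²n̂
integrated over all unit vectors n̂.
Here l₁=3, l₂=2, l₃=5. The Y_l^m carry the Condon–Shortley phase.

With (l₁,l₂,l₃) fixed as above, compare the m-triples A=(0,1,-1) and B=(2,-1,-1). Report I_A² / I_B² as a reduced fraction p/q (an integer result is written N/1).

10/3

l's match ⇒ only the (l;m) 3-j factors differ between A and B.
A: triangle coeff Δ(3,2,5) = 1/2310; Σ_t [0,0]: t=0:+1/216 = 1/216; (3j)²=8/231 [(3 2 5; 0 1 -1)], sign=+1
B: triangle coeff Δ(3,2,5) = 1/2310; Σ_t [0,0]: t=0:+1/720 = 1/720; (3j)²=4/385 [(3 2 5; 2 -1 -1)], sign=+1
I_A²/I_B² = (8/231)/(4/385) = 10/3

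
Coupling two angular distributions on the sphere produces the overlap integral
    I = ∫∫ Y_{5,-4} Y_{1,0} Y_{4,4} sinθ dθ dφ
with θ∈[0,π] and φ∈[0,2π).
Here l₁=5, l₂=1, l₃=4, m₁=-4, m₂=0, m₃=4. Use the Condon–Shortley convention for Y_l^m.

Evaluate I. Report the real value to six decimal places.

0.147319

Checks pass: Σm=0; 10 even; l₃=4∈[4,6].
(2·5+1)(2·1+1)(2·4+1) = 297
Δ: 2! 8! 0! / 11! → 1/495
sum: t=1:−1/576 = -1/576
3j²(5 1 4; 0 0 0) = Δ·Π!·Σ² = 5/99  (sign -1)
sum: t=1:−1/40320 = -1/40320
3j²(5 1 4; -4 0 4) = Δ·Π!·Σ² = 1/55  (sign -1)
combine: 4πI² = 297·5/99·1/55 = 3/11
take √, sign +1: I = 0.14731920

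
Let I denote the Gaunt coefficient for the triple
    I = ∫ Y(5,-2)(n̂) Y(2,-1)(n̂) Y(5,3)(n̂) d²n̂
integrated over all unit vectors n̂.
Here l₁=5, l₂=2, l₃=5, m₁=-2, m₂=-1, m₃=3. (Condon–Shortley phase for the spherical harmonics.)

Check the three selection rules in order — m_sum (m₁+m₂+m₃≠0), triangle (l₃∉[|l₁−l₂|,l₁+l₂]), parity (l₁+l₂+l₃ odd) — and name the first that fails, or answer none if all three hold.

none

Σmᵢ = 0  ✓
l₃∈[|l₁−l₂|,l₁+l₂]=[3,7], have l₃=5  ✓
Σlᵢ = 12 ⇒ even  ✓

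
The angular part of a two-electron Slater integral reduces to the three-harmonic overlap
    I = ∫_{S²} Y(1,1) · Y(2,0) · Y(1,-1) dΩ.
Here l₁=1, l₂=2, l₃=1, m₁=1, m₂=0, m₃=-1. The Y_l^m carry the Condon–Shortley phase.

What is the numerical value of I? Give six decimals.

Rules hold: Σm=0, L=4 even, 1≤1≤3.
N = 3·5·3 = 45
Δ = 2!·0!·2!/5! = 1/30
Racah Σ t=1..1: t=1:−1/1 = -1/1
⇒ 3j(1 2 1; 0 0 0)² = 2/15, sgn +1
Racah Σ t=0..0: t=0:+1/4 = 1/4
⇒ 3j(1 2 1; 1 0 -1)² = 1/30, sgn +1
4πI² = N·(3j₀)²·(3jₘ)² = 1/5
I = +1·√(0.2/4π) = 0.12615663

0.126157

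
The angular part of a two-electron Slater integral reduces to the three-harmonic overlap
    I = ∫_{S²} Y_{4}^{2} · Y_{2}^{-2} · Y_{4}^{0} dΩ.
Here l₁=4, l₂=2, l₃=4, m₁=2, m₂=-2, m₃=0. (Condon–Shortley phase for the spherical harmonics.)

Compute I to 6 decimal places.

-0.190365

m-sum 0 ✓  L=10 even ✓  2≤4≤6 ✓
Π(2lᵢ+1) = 9×5×9 = 405
triangle coeff Δ(4,2,4) = 1/13860
Σ_t [0,2]: t=0:+1/192 t=1:−1/36 t=2:+1/192 = -5/288
(3j)²=20/693 [(4 2 4; 0 0 0)], sign=-1
Σ_t [0,0]: t=0:+1/192 = 1/192
(3j)²=3/77 [(4 2 4; 2 -2 0)], sign=+1
⇒ 4πI² = 2700/5929
I = (-1)√(2700/5929/(4π)) = -0.19036462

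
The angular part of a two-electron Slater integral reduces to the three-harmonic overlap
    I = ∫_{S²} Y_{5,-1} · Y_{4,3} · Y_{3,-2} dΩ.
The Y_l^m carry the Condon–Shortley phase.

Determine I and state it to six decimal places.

0.160929

Checks pass: Σm=0; 12 even; l₃=3∈[1,9].
(2·5+1)(2·4+1)(2·3+1) = 693
Δ: 6! 4! 2! / 13! → 1/180180
sum: t=2:+1/576 t=3:−1/144 t=4:+1/576 = -1/288
3j²(5 4 3; 0 0 0) = Δ·Π!·Σ² = 20/1001  (sign +1)
sum: t=5:−1/1440 t=6:+1/17280 = -11/17280
3j²(5 4 3; -1 3 -2) = Δ·Π!·Σ² = 11/468  (sign +1)
combine: 4πI² = 693·20/1001·11/468 = 55/169
take √, sign +1: I = 0.16092854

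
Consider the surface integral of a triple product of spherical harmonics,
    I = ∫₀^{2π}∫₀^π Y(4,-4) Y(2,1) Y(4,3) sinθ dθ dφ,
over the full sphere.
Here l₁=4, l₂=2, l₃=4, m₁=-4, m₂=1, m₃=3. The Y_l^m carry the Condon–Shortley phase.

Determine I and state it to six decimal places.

0.198645

m-sum 0 ✓  L=10 even ✓  2≤4≤6 ✓
Π(2lᵢ+1) = 9×5×9 = 405
triangle coeff Δ(4,2,4) = 1/13860
Σ_t [0,2]: t=0:+1/192 t=1:−1/36 t=2:+1/192 = -5/288
(3j)²=20/693 [(4 2 4; 0 0 0)], sign=-1
Σ_t [2,2]: t=2:+1/1440 = 1/1440
(3j)²=7/165 [(4 2 4; -4 1 3)], sign=-1
⇒ 4πI² = 60/121
I = (+1)√(60/121/(4π)) = 0.19864517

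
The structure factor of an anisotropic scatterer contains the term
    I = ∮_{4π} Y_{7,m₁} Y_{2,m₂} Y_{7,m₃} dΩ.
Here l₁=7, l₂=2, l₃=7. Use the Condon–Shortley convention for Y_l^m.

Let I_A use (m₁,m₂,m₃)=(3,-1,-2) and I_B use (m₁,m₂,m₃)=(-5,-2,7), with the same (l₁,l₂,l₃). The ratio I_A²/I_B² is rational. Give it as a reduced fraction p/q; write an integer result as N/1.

l's match ⇒ only the (l;m) 3-j factors differ between A and B.
A: triangle coeff Δ(7,2,7) = 1/185640; Σ_t [0,1]: t=0:+1/1935360 t=1:−1/4354560 = 1/3483648; (3j)²=125/12376 [(7 2 7; 3 -1 -2)], sign=-1
B: triangle coeff Δ(7,2,7) = 1/185640; Σ_t [0,0]: t=0:+1/1916006400 = 1/1916006400; (3j)²=1/340 [(7 2 7; -5 -2 7)], sign=+1
I_A²/I_B² = (125/12376)/(1/340) = 625/182

625/182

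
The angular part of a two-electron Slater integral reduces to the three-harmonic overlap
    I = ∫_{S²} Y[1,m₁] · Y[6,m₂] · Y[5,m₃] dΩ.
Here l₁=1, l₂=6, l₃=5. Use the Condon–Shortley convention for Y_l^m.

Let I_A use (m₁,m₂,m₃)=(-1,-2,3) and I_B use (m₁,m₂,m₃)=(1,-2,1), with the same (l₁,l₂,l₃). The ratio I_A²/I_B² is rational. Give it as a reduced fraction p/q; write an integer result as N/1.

Shared (l₁,l₂,l₃)=(1,6,5): N and (l;000)² cancel in I_A²/I_B².
A: Δ = 2!·0!·10!/13! = 1/858; Racah Σ t=2..2: t=2:+1/161280 = 1/161280; ⇒ 3j(1 6 5; -1 -2 3)² = 1/143, sgn +1
B: Δ = 2!·0!·10!/13! = 1/858; Racah Σ t=0..0: t=0:+1/34560 = 1/34560; ⇒ 3j(1 6 5; 1 -2 1)² = 14/429, sgn +1
I_A²/I_B² = (1/143)/(14/429) = 3/14

3/14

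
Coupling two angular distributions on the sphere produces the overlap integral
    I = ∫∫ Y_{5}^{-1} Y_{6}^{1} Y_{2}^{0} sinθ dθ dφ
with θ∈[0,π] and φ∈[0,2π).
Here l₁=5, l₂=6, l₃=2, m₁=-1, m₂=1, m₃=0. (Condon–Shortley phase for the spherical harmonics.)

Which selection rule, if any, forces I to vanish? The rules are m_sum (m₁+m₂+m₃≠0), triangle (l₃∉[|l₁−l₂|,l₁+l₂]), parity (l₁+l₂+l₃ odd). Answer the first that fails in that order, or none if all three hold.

parity

Σmᵢ = 0  ✓
l₃∈[|l₁−l₂|,l₁+l₂]=[1,11], have l₃=2  ✓
Σlᵢ = 13 ⇒ odd  ✗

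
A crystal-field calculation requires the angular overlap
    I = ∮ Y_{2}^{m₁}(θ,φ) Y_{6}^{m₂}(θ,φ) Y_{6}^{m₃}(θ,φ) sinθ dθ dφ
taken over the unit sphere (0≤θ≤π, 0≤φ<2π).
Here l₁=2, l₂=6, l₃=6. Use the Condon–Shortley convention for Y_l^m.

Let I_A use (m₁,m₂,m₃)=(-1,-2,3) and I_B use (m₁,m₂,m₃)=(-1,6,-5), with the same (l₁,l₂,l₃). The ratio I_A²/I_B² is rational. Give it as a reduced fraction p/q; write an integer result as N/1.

75/121

Shared (l₁,l₂,l₃)=(2,6,6): N and (l;000)² cancel in I_A²/I_B².
A: Δ = 2!·2!·10!/15! = 1/90090; Racah Σ t=1..2: t=1:−1/60480 t=2:+1/161280 = -1/96768; ⇒ 3j(2 6 6; -1 -2 3)² = 15/1001, sgn +1
B: Δ = 2!·2!·10!/15! = 1/90090; Racah Σ t=2..2: t=2:+1/7257600 = 1/7257600; ⇒ 3j(2 6 6; -1 6 -5)² = 11/455, sgn -1
I_A²/I_B² = (15/1001)/(11/455) = 75/121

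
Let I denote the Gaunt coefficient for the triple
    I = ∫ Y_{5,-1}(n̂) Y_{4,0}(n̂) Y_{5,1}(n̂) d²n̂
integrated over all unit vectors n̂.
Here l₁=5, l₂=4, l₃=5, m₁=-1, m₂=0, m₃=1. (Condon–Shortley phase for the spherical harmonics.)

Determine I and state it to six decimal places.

-0.086798

m-sum 0 ✓  L=14 even ✓  1≤5≤9 ✓
Π(2lᵢ+1) = 11×9×11 = 1089
triangle coeff Δ(5,4,5) = 1/3153150
Σ_t [0,4]: t=0:+1/69120 t=1:−1/1728 t=2:+1/576 t=3:−1/1728 t=4:+1/69120 = 7/11520
(3j)²=2/143 [(5 4 5; 0 0 0)], sign=-1
Σ_t [0,4]: t=0:+1/414720 t=1:−1/4320 t=2:+1/768 t=3:−1/1296 t=4:+1/27648 = 7/20736
(3j)²=8/1287 [(5 4 5; -1 0 1)], sign=+1
⇒ 4πI² = 16/169
I = (-1)√(16/169/(4π)) = -0.08679840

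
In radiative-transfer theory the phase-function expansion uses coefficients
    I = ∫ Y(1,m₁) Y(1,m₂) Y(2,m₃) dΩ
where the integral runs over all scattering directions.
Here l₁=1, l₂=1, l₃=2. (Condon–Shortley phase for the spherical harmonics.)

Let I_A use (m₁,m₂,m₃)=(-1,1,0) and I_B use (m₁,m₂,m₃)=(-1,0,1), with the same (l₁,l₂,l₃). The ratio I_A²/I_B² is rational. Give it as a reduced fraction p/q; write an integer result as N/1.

1/3

Same 1,1,2: normalisation and zero-m 3j drop out of the ratio.
A: Δ: 0! 2! 2! / 5! → 1/30; sum: t=0:+1/4 = 1/4; 3j²(1 1 2; -1 1 0) = Δ·Π!·Σ² = 1/30  (sign +1)
B: Δ: 0! 2! 2! / 5! → 1/30; sum: t=0:+1/2 = 1/2; 3j²(1 1 2; -1 0 1) = Δ·Π!·Σ² = 1/10  (sign -1)
I_A²/I_B² = (1/30)/(1/10) = 1/3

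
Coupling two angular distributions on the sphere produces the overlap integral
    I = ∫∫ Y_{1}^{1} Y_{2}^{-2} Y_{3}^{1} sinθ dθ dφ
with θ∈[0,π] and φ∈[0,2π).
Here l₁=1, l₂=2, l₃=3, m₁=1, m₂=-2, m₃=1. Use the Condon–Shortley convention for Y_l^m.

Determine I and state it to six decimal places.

-0.082589

Rules hold: Σm=0, L=6 even, 1≤3≤3.
N = 3·5·7 = 105
Δ = 0!·2!·4!/7! = 1/105
Racah Σ t=0..0: t=0:+1/4 = 1/4
⇒ 3j(1 2 3; 0 0 0)² = 3/35, sgn -1
Racah Σ t=0..0: t=0:+1/48 = 1/48
⇒ 3j(1 2 3; 1 -2 1)² = 1/105, sgn +1
4πI² = N·(3j₀)²·(3jₘ)² = 3/35
I = -1·√(0.0857143/4π) = -0.08258890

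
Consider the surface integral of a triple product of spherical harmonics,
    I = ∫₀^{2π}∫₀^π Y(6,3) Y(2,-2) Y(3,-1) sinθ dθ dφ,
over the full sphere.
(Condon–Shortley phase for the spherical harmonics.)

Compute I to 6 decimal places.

|6−2|≤3≤6+2 violated ⇒ I = 0

0.000000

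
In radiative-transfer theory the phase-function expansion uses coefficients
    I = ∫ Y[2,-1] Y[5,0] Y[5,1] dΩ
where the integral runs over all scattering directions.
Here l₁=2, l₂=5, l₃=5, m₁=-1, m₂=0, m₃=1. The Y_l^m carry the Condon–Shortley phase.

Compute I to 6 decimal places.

-0.036166

Checks pass: Σm=0; 12 even; l₃=5∈[3,7].
(2·2+1)(2·5+1)(2·5+1) = 605
Δ: 2! 2! 8! / 13! → 1/38610
sum: t=0:+1/2880 t=1:−1/576 t=2:+1/2880 = -1/960
3j²(2 5 5; 0 0 0) = Δ·Π!·Σ² = 10/429  (sign +1)
sum: t=1:−1/1152 t=2:+1/1440 = -1/5760
3j²(2 5 5; -1 0 1) = Δ·Π!·Σ² = 1/858  (sign -1)
combine: 4πI² = 605·10/429·1/858 = 25/1521
take √, sign -1: I = -0.03616600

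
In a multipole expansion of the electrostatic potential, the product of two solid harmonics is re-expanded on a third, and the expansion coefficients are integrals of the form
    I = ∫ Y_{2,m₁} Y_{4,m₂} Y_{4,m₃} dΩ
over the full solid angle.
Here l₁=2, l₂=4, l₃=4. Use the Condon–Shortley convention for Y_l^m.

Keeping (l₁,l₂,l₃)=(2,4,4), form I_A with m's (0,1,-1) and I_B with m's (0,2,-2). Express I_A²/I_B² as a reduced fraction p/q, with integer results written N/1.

l's match ⇒ only the (l;m) 3-j factors differ between A and B.
A: triangle coeff Δ(2,4,4) = 1/13860; Σ_t [0,2]: t=0:+1/480 t=1:−1/48 t=2:+1/144 = -17/1440; (3j)²=289/13860 [(2 4 4; 0 1 -1)], sign=+1
B: triangle coeff Δ(2,4,4) = 1/13860; Σ_t [0,2]: t=0:+1/2880 t=1:−1/120 t=2:+1/192 = -1/360; (3j)²=16/3465 [(2 4 4; 0 2 -2)], sign=-1
I_A²/I_B² = (289/13860)/(16/3465) = 289/64

289/64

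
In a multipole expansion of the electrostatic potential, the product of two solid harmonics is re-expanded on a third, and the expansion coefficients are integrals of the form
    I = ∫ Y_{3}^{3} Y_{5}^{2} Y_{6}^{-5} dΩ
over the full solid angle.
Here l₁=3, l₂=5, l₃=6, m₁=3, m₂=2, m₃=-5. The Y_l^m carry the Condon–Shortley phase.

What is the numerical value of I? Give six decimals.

Checks pass: Σm=0; 14 even; l₃=6∈[2,8].
(2·3+1)(2·5+1)(2·6+1) = 1001
Δ: 2! 4! 8! / 15! → 1/675675
sum: t=0:+1/8640 t=1:−1/2304 t=2:+1/8640 = -7/34560
3j²(3 5 6; 0 0 0) = Δ·Π!·Σ² = 7/429  (sign -1)
sum: t=0:+1/241920 = 1/241920
3j²(3 5 6; 3 2 -5) = Δ·Π!·Σ² = 2/91  (sign -1)
combine: 4πI² = 1001·7/429·2/91 = 14/39
take √, sign +1: I = 0.16901560

0.169016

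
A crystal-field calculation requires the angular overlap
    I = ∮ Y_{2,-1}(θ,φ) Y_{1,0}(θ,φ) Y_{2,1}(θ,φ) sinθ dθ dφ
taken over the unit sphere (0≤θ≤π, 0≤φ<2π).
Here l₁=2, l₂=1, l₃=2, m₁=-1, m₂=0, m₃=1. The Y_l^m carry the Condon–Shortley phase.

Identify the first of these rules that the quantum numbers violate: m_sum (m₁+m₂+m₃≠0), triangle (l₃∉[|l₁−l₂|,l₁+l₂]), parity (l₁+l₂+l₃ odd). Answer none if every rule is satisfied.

parity

Σmᵢ = 0  ✓
l₃∈[|l₁−l₂|,l₁+l₂]=[1,3], have l₃=2  ✓
Σlᵢ = 5 ⇒ odd  ✗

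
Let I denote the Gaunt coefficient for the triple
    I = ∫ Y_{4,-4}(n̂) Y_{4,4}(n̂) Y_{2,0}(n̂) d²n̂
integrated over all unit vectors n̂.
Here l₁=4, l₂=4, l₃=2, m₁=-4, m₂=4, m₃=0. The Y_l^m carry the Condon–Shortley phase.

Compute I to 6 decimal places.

-0.229376

Checks pass: Σm=0; 10 even; l₃=2∈[0,8].
(2·4+1)(2·4+1)(2·2+1) = 405
Δ: 6! 2! 2! / 11! → 1/13860
sum: t=2:+1/192 t=3:−1/36 t=4:+1/192 = -5/288
3j²(4 4 2; 0 0 0) = Δ·Π!·Σ² = 20/693  (sign -1)
sum: t=6:+1/2880 = 1/2880
3j²(4 4 2; -4 4 0) = Δ·Π!·Σ² = 28/495  (sign +1)
combine: 4πI² = 405·20/693·28/495 = 80/121
take √, sign -1: I = -0.22937568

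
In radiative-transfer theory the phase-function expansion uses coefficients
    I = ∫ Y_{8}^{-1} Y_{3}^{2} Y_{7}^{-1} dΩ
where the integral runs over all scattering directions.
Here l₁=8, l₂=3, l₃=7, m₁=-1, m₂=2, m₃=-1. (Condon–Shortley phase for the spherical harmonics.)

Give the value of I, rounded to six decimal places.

Checks pass: Σm=0; 18 even; l₃=7∈[5,11].
(2·8+1)(2·3+1)(2·7+1) = 1785
Δ: 4! 12! 2! / 19! → 1/5290740
sum: t=1:−1/7257600 t=2:+1/2073600 t=3:−1/7257600 = 1/4838400
3j²(8 3 7; 0 0 0) = Δ·Π!·Σ² = 252/20995  (sign -1)
sum: t=3:−1/6220800 t=4:+1/14515200 = -1/10886400
3j²(8 3 7; -1 2 -1) = Δ·Π!·Σ² = 128/12597  (sign -1)
combine: 4πI² = 1785·252/20995·128/12597 = 225792/1037153
take √, sign +1: I = 0.13162183

0.131622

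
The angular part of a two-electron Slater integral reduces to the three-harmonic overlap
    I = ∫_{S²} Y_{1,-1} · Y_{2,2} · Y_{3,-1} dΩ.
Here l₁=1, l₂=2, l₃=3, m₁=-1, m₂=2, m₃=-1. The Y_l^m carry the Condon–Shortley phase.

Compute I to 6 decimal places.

-0.082589

m-sum 0 ✓  L=6 even ✓  1≤3≤3 ✓
Π(2lᵢ+1) = 3×5×7 = 105
triangle coeff Δ(1,2,3) = 1/105
Σ_t [0,0]: t=0:+1/4 = 1/4
(3j)²=3/35 [(1 2 3; 0 0 0)], sign=-1
Σ_t [0,0]: t=0:+1/48 = 1/48
(3j)²=1/105 [(1 2 3; -1 2 -1)], sign=+1
⇒ 4πI² = 3/35
I = (-1)√(3/35/(4π)) = -0.08258890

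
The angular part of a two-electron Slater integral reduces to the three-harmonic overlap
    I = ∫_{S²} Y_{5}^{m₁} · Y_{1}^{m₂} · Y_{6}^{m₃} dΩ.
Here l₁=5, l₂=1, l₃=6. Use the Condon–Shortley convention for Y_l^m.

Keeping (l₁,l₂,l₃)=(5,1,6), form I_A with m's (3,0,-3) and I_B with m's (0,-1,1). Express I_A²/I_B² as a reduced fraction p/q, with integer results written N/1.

9/7

l's match ⇒ only the (l;m) 3-j factors differ between A and B.
A: triangle coeff Δ(5,1,6) = 1/858; Σ_t [0,0]: t=0:+1/80640 = 1/80640; (3j)²=9/286 [(5 1 6; 3 0 -3)], sign=-1
B: triangle coeff Δ(5,1,6) = 1/858; Σ_t [0,0]: t=0:+1/28800 = 1/28800; (3j)²=7/286 [(5 1 6; 0 -1 1)], sign=-1
I_A²/I_B² = (9/286)/(7/286) = 9/7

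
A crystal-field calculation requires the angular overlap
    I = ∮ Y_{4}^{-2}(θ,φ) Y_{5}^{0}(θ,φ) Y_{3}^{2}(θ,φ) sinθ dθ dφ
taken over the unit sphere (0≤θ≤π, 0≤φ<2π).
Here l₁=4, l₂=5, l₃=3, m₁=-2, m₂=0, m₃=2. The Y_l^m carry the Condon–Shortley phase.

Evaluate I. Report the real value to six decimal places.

-0.171327

Rules hold: Σm=0, L=12 even, 1≤3≤9.
N = 9·11·7 = 693
Δ = 6!·2!·4!/13! = 1/180180
Racah Σ t=2..4: t=2:+1/576 t=3:−1/144 t=4:+1/576 = -1/288
⇒ 3j(4 5 3; 0 0 0)² = 20/1001, sgn +1
Racah Σ t=4..5: t=4:+1/576 t=5:−1/2880 = 1/720
⇒ 3j(4 5 3; -2 0 2)² = 80/3003, sgn -1
4πI² = N·(3j₀)²·(3jₘ)² = 4800/13013
I = -1·√(0.368862/4π) = -0.17132746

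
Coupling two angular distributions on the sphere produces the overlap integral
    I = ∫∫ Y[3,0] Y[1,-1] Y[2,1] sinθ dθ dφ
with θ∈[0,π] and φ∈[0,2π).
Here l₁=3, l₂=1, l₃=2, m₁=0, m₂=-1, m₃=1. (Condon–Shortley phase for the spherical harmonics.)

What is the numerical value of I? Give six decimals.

m-sum 0 ✓  L=6 even ✓  2≤2≤4 ✓
Π(2lᵢ+1) = 7×3×5 = 105
triangle coeff Δ(3,1,2) = 1/105
Σ_t [1,1]: t=1:−1/4 = -1/4
(3j)²=3/35 [(3 1 2; 0 0 0)], sign=-1
Σ_t [0,0]: t=0:+1/12 = 1/12
(3j)²=1/35 [(3 1 2; 0 -1 1)], sign=-1
⇒ 4πI² = 9/35
I = (+1)√(9/35/(4π)) = 0.14304817

0.143048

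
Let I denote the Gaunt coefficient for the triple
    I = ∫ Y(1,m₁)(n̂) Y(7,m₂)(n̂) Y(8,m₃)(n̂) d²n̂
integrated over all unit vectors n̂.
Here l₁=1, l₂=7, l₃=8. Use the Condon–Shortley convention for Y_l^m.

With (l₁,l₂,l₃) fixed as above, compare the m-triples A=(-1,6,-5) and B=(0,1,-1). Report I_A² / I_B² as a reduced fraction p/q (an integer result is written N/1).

1/21

Shared (l₁,l₂,l₃)=(1,7,8): N and (l;000)² cancel in I_A²/I_B².
A: Δ = 0!·2!·14!/17! = 1/2040; Racah Σ t=0..0: t=0:+1/12454041600 = 1/12454041600; ⇒ 3j(1 7 8; -1 6 -5)² = 1/680, sgn -1
B: Δ = 0!·2!·14!/17! = 1/2040; Racah Σ t=0..0: t=0:+1/29030400 = 1/29030400; ⇒ 3j(1 7 8; 0 1 -1)² = 21/680, sgn -1
I_A²/I_B² = (1/680)/(21/680) = 1/21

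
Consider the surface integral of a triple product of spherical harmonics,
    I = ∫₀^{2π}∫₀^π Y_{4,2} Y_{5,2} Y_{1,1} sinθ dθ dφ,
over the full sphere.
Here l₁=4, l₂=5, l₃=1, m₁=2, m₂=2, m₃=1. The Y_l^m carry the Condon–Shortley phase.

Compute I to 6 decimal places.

m-sum = 2 + 2 + 1 = 5 ≠ 0 ⇒ I = 0

0.000000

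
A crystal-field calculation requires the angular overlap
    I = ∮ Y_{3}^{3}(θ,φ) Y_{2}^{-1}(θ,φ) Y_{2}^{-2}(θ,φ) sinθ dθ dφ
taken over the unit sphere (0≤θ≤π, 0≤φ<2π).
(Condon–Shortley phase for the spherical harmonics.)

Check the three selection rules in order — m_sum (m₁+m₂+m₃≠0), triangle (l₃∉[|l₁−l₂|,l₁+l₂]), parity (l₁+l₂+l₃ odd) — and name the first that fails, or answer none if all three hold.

parity

azimuthal sum: 3 − 1 − 2 = 0  ✓
1 ≤ 2 ≤ 5 (triangle on l)  ✓
L = 3 + 2 + 2 = 7 (odd)  ✗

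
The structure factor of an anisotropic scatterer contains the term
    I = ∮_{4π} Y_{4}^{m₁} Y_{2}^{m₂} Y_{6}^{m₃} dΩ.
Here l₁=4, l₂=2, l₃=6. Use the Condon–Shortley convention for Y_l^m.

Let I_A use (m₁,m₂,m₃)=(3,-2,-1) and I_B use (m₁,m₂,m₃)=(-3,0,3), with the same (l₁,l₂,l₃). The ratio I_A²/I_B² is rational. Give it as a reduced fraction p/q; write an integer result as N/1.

5/108

l's match ⇒ only the (l;m) 3-j factors differ between A and B.
A: triangle coeff Δ(4,2,6) = 1/6435; Σ_t [0,0]: t=0:+1/120960 = 1/120960; (3j)²=1/1287 [(4 2 6; 3 -2 -1)], sign=-1
B: triangle coeff Δ(4,2,6) = 1/6435; Σ_t [0,0]: t=0:+1/20160 = 1/20160; (3j)²=12/715 [(4 2 6; -3 0 3)], sign=-1
I_A²/I_B² = (1/1287)/(12/715) = 5/108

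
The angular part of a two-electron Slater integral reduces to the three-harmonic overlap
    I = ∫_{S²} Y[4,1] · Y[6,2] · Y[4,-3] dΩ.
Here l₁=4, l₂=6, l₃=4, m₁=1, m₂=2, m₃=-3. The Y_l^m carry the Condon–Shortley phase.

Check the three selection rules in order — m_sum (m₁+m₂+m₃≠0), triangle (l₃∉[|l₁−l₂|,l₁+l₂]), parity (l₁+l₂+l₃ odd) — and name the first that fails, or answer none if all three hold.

m₁+m₂+m₃ = 1 + 2 − 3 = 0  ✓
triangle: |4−6|=2 ≤ l₃=4 ≤ 4+6=10  ✓
parity: l₁+l₂+l₃ = 14 is even  ✓

none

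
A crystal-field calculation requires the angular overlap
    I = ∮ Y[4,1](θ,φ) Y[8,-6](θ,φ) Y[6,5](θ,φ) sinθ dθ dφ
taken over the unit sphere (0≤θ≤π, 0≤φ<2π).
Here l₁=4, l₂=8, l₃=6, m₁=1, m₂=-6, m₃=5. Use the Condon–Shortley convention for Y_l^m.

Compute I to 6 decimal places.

Rules hold: Σm=0, L=18 even, 4≤6≤12.
N = 9·17·13 = 1989
Δ = 6!·2!·10!/19! = 1/23279256
Racah Σ t=2..4: t=2:+1/1658880 t=3:−1/518400 t=4:+1/1658880 = -1/1382400
⇒ 3j(4 8 6; 0 0 0)² = 504/46189, sgn -1
Racah Σ t=1..2: t=1:−1/87091200 t=2:+1/174182400 = -1/174182400
⇒ 3j(4 8 6; 1 -6 5)² = 55/7752, sgn +1
4πI² = N·(3j₀)²·(3jₘ)² = 945/6137
I = -1·√(0.153984/4π) = -0.11069625

-0.110696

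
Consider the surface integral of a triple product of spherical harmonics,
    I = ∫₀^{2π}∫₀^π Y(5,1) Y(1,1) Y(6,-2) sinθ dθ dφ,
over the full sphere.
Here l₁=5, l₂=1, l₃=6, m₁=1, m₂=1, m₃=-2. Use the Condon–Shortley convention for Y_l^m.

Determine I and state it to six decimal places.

0.216205

Checks pass: Σm=0; 12 even; l₃=6∈[4,6].
(2·5+1)(2·1+1)(2·6+1) = 429
Δ: 0! 10! 2! / 13! → 1/858
sum: t=0:+1/14400 = 1/14400
3j²(5 1 6; 0 0 0) = Δ·Π!·Σ² = 6/143  (sign +1)
sum: t=0:+1/34560 = 1/34560
3j²(5 1 6; 1 1 -2) = Δ·Π!·Σ² = 14/429  (sign +1)
combine: 4πI² = 429·6/143·14/429 = 84/143
take √, sign +1: I = 0.21620548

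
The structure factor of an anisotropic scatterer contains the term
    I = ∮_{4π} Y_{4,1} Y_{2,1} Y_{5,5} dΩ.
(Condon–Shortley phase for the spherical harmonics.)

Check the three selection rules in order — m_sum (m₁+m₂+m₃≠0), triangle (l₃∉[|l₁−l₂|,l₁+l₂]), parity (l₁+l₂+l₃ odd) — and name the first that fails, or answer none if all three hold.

m_sum

m₁+m₂+m₃ = 1 + 1 + 5 = 7  ✗
triangle: |4−2|=2 ≤ l₃=5 ≤ 4+2=6
parity: l₁+l₂+l₃ = 11 is odd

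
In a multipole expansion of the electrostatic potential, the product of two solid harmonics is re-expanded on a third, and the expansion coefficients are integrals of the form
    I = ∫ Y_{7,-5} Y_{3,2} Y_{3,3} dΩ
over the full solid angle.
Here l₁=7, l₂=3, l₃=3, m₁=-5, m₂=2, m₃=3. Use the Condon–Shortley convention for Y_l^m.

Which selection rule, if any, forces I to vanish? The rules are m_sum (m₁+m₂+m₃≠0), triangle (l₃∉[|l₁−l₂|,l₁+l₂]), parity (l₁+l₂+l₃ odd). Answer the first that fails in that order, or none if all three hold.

azimuthal sum: -5 + 2 + 3 = 0  ✓
4 ≤ 3 ≤ 10 (triangle on l)  ✗
L = 7 + 3 + 3 = 13 (odd)

triangle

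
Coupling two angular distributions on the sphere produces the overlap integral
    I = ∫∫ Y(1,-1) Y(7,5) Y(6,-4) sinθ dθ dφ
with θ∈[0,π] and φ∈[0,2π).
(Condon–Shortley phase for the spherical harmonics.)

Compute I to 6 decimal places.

m-sum 0 ✓  L=14 even ✓  6≤6≤8 ✓
Π(2lᵢ+1) = 3×15×13 = 585
triangle coeff Δ(1,7,6) = 1/1365
Σ_t [1,1]: t=1:−1/518400 = -1/518400
(3j)²=7/195 [(1 7 6; 0 0 0)], sign=-1
Σ_t [2,2]: t=2:+1/14515200 = 1/14515200
(3j)²=22/455 [(1 7 6; -1 5 -4)], sign=+1
⇒ 4πI² = 66/65
I = (-1)√(66/65/(4π)) = -0.28425647

-0.284256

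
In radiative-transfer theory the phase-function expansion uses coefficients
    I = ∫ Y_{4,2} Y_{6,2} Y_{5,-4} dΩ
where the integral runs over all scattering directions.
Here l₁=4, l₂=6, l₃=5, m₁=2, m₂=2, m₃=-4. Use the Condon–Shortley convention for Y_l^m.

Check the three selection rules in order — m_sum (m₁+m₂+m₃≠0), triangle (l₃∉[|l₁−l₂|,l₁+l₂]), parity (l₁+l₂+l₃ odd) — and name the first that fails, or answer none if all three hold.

parity

Σmᵢ = 0  ✓
l₃∈[|l₁−l₂|,l₁+l₂]=[2,10], have l₃=5  ✓
Σlᵢ = 15 ⇒ odd  ✗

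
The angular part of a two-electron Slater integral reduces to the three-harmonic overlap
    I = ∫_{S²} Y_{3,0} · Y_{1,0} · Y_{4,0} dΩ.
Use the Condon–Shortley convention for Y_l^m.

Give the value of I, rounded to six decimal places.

0.246233

Rules hold: Σm=0, L=8 even, 2≤4≤4.
N = 7·3·9 = 189
Δ = 0!·6!·2!/9! = 1/252
Racah Σ t=0..0: t=0:+1/36 = 1/36
⇒ 3j(3 1 4; 0 0 0)² = 4/63, sgn +1
(m-triple is (0,0,0) — same symbol as above.)
4πI² = N·(3j₀)²·(3jₘ)² = 16/21
I = +1·√(0.761905/4π) = 0.24623252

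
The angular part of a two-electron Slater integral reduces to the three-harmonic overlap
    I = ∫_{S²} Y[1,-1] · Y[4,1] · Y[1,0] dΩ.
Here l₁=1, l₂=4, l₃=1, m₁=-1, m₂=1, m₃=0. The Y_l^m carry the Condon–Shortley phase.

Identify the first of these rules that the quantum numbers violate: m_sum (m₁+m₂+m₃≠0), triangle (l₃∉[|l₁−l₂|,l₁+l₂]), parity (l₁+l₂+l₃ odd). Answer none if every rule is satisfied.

m₁+m₂+m₃ = -1 + 1 + 0 = 0  ✓
triangle: |1−4|=3 ≤ l₃=1 ≤ 1+4=5  ✗
parity: l₁+l₂+l₃ = 6 is even

triangle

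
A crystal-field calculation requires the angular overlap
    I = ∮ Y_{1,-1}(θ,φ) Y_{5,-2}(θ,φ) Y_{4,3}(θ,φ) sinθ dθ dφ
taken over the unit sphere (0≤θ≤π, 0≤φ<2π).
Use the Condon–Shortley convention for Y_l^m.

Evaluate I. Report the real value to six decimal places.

Checks pass: Σm=0; 10 even; l₃=4∈[4,6].
(2·1+1)(2·5+1)(2·4+1) = 297
Δ: 2! 0! 8! / 11! → 1/495
sum: t=1:−1/576 = -1/576
3j²(1 5 4; 0 0 0) = Δ·Π!·Σ² = 5/99  (sign -1)
sum: t=2:+1/10080 = 1/10080
3j²(1 5 4; -1 -2 3) = Δ·Π!·Σ² = 1/165  (sign -1)
combine: 4πI² = 297·5/99·1/165 = 1/11
take √, sign +1: I = 0.08505478

0.085055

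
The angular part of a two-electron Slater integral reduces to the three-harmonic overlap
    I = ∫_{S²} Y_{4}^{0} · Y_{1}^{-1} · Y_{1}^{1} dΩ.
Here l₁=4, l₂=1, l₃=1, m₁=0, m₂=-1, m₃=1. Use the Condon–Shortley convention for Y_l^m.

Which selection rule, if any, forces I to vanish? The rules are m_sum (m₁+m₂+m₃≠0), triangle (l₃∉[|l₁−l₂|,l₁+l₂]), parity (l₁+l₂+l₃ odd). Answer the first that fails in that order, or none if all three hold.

Σmᵢ = 0  ✓
l₃∈[|l₁−l₂|,l₁+l₂]=[3,5], have l₃=1  ✗
Σlᵢ = 6 ⇒ even

triangle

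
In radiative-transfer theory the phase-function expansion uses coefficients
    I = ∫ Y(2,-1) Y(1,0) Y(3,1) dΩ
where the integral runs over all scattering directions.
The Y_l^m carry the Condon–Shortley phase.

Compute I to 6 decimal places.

-0.233597

m-sum 0 ✓  L=6 even ✓  1≤3≤3 ✓
Π(2lᵢ+1) = 5×3×7 = 105
triangle coeff Δ(2,1,3) = 1/105
Σ_t [0,0]: t=0:+1/4 = 1/4
(3j)²=3/35 [(2 1 3; 0 0 0)], sign=-1
Σ_t [0,0]: t=0:+1/6 = 1/6
(3j)²=8/105 [(2 1 3; -1 0 1)], sign=+1
⇒ 4πI² = 24/35
I = (-1)√(24/35/(4π)) = -0.23359668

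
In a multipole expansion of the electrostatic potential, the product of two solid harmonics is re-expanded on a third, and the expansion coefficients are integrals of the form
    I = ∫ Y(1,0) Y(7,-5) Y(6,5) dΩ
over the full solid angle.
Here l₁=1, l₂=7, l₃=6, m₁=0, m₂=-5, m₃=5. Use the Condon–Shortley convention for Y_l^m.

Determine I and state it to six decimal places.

Checks pass: Σm=0; 14 even; l₃=6∈[6,8].
(2·1+1)(2·7+1)(2·6+1) = 585
Δ: 2! 0! 12! / 15! → 1/1365
sum: t=1:−1/518400 = -1/518400
3j²(1 7 6; 0 0 0) = Δ·Π!·Σ² = 7/195  (sign -1)
sum: t=1:−1/39916800 = -1/39916800
3j²(1 7 6; 0 -5 5) = Δ·Π!·Σ² = 8/455  (sign +1)
combine: 4πI² = 585·7/195·8/455 = 24/65
take √, sign -1: I = -0.17141310

-0.171413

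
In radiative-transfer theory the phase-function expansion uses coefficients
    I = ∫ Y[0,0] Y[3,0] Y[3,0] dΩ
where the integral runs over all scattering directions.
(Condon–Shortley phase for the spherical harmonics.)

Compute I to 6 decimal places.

0.282095

Rules hold: Σm=0, L=6 even, 3≤3≤3.
N = 1·7·7 = 49
Δ = 0!·0!·6!/7! = 1/7
Racah Σ t=0..0: t=0:+1/36 = 1/36
⇒ 3j(0 3 3; 0 0 0)² = 1/7, sgn -1
(m-triple is (0,0,0) — same symbol as above.)
4πI² = N·(3j₀)²·(3jₘ)² = 1/1
I = +1·√(1/4π) = 0.28209479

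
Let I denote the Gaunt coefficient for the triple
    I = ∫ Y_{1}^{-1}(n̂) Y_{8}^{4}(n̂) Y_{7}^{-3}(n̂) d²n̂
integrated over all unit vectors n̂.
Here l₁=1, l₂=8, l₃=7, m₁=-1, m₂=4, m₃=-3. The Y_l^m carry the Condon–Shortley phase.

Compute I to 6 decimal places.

0.248575

Checks pass: Σm=0; 16 even; l₃=7∈[7,9].
(2·1+1)(2·8+1)(2·7+1) = 765
Δ: 2! 0! 14! / 17! → 1/2040
sum: t=1:−1/25401600 = -1/25401600
3j²(1 8 7; 0 0 0) = Δ·Π!·Σ² = 8/255  (sign +1)
sum: t=2:+1/174182400 = 1/174182400
3j²(1 8 7; -1 4 -3) = Δ·Π!·Σ² = 11/340  (sign +1)
combine: 4πI² = 765·8/255·11/340 = 66/85
take √, sign +1: I = 0.24857507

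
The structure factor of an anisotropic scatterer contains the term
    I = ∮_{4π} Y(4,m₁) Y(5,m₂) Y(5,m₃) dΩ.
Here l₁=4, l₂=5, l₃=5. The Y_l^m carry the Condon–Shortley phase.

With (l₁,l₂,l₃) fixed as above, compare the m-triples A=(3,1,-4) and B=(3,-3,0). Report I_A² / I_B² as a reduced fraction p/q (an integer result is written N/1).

5/3

Same 4,5,5: normalisation and zero-m 3j drop out of the ratio.
A: Δ: 4! 4! 6! / 15! → 1/3153150; sum: t=0:+1/103680 t=1:−1/17280 = -1/20736; 3j²(4 5 5; 3 1 -4) = Δ·Π!·Σ² = 10/429  (sign +1)
B: Δ: 4! 4! 6! / 15! → 1/3153150; sum: t=0:+1/6912 t=1:−1/17280 = 1/11520; 3j²(4 5 5; 3 -3 0) = Δ·Π!·Σ² = 2/143  (sign -1)
I_A²/I_B² = (10/429)/(2/143) = 5/3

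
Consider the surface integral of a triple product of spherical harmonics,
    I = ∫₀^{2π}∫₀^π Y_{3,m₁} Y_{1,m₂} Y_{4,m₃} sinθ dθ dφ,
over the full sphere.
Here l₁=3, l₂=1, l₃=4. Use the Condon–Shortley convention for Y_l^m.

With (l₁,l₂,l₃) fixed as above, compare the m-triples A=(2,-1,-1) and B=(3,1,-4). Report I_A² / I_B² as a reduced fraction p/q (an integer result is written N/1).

3/28

Same 3,1,4: normalisation and zero-m 3j drop out of the ratio.
A: Δ: 0! 6! 2! / 9! → 1/252; sum: t=0:+1/240 = 1/240; 3j²(3 1 4; 2 -1 -1) = Δ·Π!·Σ² = 1/84  (sign -1)
B: Δ: 0! 6! 2! / 9! → 1/252; sum: t=0:+1/1440 = 1/1440; 3j²(3 1 4; 3 1 -4) = Δ·Π!·Σ² = 1/9  (sign +1)
I_A²/I_B² = (1/84)/(1/9) = 3/28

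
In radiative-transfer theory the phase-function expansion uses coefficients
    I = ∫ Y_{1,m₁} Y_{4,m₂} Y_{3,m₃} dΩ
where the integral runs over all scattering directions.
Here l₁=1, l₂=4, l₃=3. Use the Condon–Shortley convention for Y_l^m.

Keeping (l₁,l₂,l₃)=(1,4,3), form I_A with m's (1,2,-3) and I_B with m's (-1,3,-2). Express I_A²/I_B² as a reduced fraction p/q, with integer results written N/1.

1/21

Same 1,4,3: normalisation and zero-m 3j drop out of the ratio.
A: Δ: 2! 0! 6! / 9! → 1/252; sum: t=0:+1/1440 = 1/1440; 3j²(1 4 3; 1 2 -3) = Δ·Π!·Σ² = 1/252  (sign +1)
B: Δ: 2! 0! 6! / 9! → 1/252; sum: t=2:+1/240 = 1/240; 3j²(1 4 3; -1 3 -2) = Δ·Π!·Σ² = 1/12  (sign -1)
I_A²/I_B² = (1/252)/(1/12) = 1/21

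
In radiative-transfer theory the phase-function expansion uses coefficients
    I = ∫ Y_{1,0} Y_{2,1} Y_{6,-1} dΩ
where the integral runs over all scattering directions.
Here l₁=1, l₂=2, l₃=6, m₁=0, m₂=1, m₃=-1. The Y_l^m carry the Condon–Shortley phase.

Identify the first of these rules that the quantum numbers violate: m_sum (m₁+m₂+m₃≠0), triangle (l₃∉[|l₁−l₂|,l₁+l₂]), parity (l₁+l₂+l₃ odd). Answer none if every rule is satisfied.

triangle

Σmᵢ = 0  ✓
l₃∈[|l₁−l₂|,l₁+l₂]=[1,3], have l₃=6  ✗
Σlᵢ = 9 ⇒ odd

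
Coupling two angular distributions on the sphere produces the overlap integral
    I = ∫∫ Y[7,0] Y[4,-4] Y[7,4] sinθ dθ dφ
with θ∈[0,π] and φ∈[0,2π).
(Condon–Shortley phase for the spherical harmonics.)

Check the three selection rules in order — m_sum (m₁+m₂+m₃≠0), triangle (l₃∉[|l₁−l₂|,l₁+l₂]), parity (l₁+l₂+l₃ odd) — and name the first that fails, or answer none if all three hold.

none

Σmᵢ = 0  ✓
l₃∈[|l₁−l₂|,l₁+l₂]=[3,11], have l₃=7  ✓
Σlᵢ = 18 ⇒ even  ✓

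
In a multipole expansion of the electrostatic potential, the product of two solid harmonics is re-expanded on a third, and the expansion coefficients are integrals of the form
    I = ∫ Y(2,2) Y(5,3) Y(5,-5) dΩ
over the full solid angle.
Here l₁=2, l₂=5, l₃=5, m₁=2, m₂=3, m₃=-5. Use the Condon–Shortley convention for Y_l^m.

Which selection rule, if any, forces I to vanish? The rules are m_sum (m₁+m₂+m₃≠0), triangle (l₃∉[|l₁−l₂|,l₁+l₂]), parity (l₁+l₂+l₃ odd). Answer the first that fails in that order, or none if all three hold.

none

m₁+m₂+m₃ = 2 + 3 − 5 = 0  ✓
triangle: |2−5|=3 ≤ l₃=5 ≤ 2+5=7  ✓
parity: l₁+l₂+l₃ = 12 is even  ✓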